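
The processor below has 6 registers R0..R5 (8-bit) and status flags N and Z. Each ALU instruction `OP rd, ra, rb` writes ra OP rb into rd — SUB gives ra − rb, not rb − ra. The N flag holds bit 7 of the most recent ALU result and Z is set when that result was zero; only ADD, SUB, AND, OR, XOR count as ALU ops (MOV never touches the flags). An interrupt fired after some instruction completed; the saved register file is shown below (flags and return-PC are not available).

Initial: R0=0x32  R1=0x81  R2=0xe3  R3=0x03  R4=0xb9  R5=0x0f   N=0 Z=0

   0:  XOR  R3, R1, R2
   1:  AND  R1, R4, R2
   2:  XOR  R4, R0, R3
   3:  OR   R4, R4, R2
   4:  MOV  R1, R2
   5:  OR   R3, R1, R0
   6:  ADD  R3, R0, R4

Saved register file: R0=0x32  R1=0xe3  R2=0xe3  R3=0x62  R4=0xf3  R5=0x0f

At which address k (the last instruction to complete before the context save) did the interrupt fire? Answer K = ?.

after  0: R0=0x32 R1=0x81 R2=0xe3 R3=0x62 R4=0xb9 R5=0x0f  N=0 Z=0
after  1: R0=0x32 R1=0xa1 R2=0xe3 R3=0x62 R4=0xb9 R5=0x0f  N=1 Z=0
after  2: R0=0x32 R1=0xa1 R2=0xe3 R3=0x62 R4=0x50 R5=0x0f  N=0 Z=0
after  3: R0=0x32 R1=0xa1 R2=0xe3 R3=0x62 R4=0xf3 R5=0x0f  N=1 Z=0
after  4: R0=0x32 R1=0xe3 R2=0xe3 R3=0x62 R4=0xf3 R5=0x0f  N=1 Z=0
-- IRQ taken; context saved, return-PC = 5 --

K = 4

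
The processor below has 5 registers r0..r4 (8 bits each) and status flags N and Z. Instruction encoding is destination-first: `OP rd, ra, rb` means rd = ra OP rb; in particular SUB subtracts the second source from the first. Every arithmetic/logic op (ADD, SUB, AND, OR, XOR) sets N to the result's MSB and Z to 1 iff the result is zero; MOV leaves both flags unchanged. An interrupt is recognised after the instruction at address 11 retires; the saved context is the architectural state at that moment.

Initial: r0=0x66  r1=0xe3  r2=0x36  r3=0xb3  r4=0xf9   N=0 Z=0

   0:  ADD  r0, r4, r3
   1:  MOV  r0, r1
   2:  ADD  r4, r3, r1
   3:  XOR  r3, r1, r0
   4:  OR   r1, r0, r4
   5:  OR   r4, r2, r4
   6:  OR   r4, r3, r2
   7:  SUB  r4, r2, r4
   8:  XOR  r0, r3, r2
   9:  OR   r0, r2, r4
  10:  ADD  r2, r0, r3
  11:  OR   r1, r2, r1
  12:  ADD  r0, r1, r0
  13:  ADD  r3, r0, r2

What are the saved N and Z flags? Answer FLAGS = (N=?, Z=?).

FLAGS = (N=1, Z=0)

after  0: r0=0xac r1=0xe3 r2=0x36 r3=0xb3 r4=0xf9  N=1 Z=0
after  1: r0=0xe3 r1=0xe3 r2=0x36 r3=0xb3 r4=0xf9  N=1 Z=0
after  2: r0=0xe3 r1=0xe3 r2=0x36 r3=0xb3 r4=0x96  N=1 Z=0
after  3: r0=0xe3 r1=0xe3 r2=0x36 r3=0x00 r4=0x96  N=0 Z=1
after  4: r0=0xe3 r1=0xf7 r2=0x36 r3=0x00 r4=0x96  N=1 Z=0
after  5: r0=0xe3 r1=0xf7 r2=0x36 r3=0x00 r4=0xb6  N=1 Z=0
after  6: r0=0xe3 r1=0xf7 r2=0x36 r3=0x00 r4=0x36  N=0 Z=0
after  7: r0=0xe3 r1=0xf7 r2=0x36 r3=0x00 r4=0x00  N=0 Z=1
after  8: r0=0x36 r1=0xf7 r2=0x36 r3=0x00 r4=0x00  N=0 Z=0
after  9: r0=0x36 r1=0xf7 r2=0x36 r3=0x00 r4=0x00  N=0 Z=0
after 10: r0=0x36 r1=0xf7 r2=0x36 r3=0x00 r4=0x00  N=0 Z=0
after 11: r0=0x36 r1=0xf7 r2=0x36 r3=0x00 r4=0x00  N=1 Z=0
-- IRQ taken; context saved, return-PC = 12 --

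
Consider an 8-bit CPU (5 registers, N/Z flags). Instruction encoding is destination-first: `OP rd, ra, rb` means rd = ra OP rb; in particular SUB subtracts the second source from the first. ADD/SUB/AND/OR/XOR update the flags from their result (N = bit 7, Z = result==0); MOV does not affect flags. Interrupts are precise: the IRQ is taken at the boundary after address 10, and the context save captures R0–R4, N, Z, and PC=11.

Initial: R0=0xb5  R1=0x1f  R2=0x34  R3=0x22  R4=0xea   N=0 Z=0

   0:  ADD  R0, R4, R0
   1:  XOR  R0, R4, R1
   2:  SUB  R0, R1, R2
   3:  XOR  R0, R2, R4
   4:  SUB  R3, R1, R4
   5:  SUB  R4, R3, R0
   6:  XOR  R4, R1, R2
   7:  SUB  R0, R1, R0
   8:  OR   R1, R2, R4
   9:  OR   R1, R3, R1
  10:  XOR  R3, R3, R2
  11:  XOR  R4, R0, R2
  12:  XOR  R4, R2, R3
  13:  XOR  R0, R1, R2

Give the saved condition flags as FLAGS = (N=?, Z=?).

FLAGS = (N=0, Z=0)

after  0: R0=0x9f R1=0x1f R2=0x34 R3=0x22 R4=0xea  N=1 Z=0
after  1: R0=0xf5 R1=0x1f R2=0x34 R3=0x22 R4=0xea  N=1 Z=0
after  2: R0=0xeb R1=0x1f R2=0x34 R3=0x22 R4=0xea  N=1 Z=0
after  3: R0=0xde R1=0x1f R2=0x34 R3=0x22 R4=0xea  N=1 Z=0
after  4: R0=0xde R1=0x1f R2=0x34 R3=0x35 R4=0xea  N=0 Z=0
after  5: R0=0xde R1=0x1f R2=0x34 R3=0x35 R4=0x57  N=0 Z=0
after  6: R0=0xde R1=0x1f R2=0x34 R3=0x35 R4=0x2b  N=0 Z=0
after  7: R0=0x41 R1=0x1f R2=0x34 R3=0x35 R4=0x2b  N=0 Z=0
after  8: R0=0x41 R1=0x3f R2=0x34 R3=0x35 R4=0x2b  N=0 Z=0
after  9: R0=0x41 R1=0x3f R2=0x34 R3=0x35 R4=0x2b  N=0 Z=0
after 10: R0=0x41 R1=0x3f R2=0x34 R3=0x01 R4=0x2b  N=0 Z=0
-- IRQ taken; context saved, return-PC = 11 --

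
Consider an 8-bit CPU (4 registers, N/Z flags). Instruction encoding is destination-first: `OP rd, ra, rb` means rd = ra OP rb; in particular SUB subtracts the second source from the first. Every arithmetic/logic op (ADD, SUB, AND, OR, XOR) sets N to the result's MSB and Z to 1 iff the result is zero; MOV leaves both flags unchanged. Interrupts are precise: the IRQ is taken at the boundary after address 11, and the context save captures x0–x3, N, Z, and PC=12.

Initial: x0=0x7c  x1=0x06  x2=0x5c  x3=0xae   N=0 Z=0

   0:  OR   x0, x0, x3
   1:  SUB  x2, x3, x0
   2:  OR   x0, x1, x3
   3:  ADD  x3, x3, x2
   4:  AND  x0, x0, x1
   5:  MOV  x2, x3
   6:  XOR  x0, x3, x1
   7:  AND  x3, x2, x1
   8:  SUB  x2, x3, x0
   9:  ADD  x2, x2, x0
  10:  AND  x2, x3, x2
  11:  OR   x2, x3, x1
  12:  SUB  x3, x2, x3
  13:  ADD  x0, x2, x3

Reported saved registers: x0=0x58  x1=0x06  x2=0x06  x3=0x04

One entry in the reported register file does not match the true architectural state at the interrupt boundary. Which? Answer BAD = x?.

BAD = x3

after  0: x0=0xfe x1=0x06 x2=0x5c x3=0xae  N=1 Z=0
after  1: x0=0xfe x1=0x06 x2=0xb0 x3=0xae  N=1 Z=0
after  2: x0=0xae x1=0x06 x2=0xb0 x3=0xae  N=1 Z=0
after  3: x0=0xae x1=0x06 x2=0xb0 x3=0x5e  N=0 Z=0
after  4: x0=0x06 x1=0x06 x2=0xb0 x3=0x5e  N=0 Z=0
after  5: x0=0x06 x1=0x06 x2=0x5e x3=0x5e  N=0 Z=0
after  6: x0=0x58 x1=0x06 x2=0x5e x3=0x5e  N=0 Z=0
after  7: x0=0x58 x1=0x06 x2=0x5e x3=0x06  N=0 Z=0
after  8: x0=0x58 x1=0x06 x2=0xae x3=0x06  N=1 Z=0
after  9: x0=0x58 x1=0x06 x2=0x06 x3=0x06  N=0 Z=0
after 10: x0=0x58 x1=0x06 x2=0x06 x3=0x06  N=0 Z=0
after 11: x0=0x58 x1=0x06 x2=0x06 x3=0x06  N=0 Z=0
-- IRQ taken; context saved, return-PC = 12 --
mismatch: x3: reported 0x04 vs actual 0x06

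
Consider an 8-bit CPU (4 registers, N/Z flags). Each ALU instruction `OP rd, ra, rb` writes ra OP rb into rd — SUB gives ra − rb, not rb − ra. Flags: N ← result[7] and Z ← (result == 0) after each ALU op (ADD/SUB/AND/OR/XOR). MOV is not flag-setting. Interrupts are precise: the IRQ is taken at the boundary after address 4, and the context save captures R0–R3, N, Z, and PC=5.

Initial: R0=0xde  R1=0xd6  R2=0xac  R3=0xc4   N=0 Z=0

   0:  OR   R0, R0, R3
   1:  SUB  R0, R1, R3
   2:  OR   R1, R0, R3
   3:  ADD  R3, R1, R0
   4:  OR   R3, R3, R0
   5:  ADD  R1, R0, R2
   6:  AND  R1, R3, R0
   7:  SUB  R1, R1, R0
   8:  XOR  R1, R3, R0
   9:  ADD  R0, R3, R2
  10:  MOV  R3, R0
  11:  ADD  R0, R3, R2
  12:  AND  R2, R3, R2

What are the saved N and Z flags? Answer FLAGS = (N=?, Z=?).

FLAGS = (N=1, Z=0)

after  0: R0=0xde R1=0xd6 R2=0xac R3=0xc4  N=1 Z=0
after  1: R0=0x12 R1=0xd6 R2=0xac R3=0xc4  N=0 Z=0
after  2: R0=0x12 R1=0xd6 R2=0xac R3=0xc4  N=1 Z=0
after  3: R0=0x12 R1=0xd6 R2=0xac R3=0xe8  N=1 Z=0
after  4: R0=0x12 R1=0xd6 R2=0xac R3=0xfa  N=1 Z=0
-- IRQ taken; context saved, return-PC = 5 --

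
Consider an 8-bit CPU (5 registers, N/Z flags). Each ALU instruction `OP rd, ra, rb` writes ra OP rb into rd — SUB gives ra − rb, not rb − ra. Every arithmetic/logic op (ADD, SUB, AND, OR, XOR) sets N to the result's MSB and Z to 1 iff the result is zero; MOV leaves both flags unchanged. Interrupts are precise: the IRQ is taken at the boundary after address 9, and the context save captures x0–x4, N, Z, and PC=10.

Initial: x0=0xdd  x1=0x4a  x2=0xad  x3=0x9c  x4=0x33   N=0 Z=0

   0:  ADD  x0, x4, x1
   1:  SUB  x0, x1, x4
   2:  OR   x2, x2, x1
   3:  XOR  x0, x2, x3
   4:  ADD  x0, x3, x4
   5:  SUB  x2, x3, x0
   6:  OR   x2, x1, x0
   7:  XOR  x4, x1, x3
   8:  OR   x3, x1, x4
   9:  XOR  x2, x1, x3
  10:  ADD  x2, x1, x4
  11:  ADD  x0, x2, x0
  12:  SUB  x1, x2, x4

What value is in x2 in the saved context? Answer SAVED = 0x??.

after  0: x0=0x7d x1=0x4a x2=0xad x3=0x9c x4=0x33  N=0 Z=0
after  1: x0=0x17 x1=0x4a x2=0xad x3=0x9c x4=0x33  N=0 Z=0
after  2: x0=0x17 x1=0x4a x2=0xef x3=0x9c x4=0x33  N=1 Z=0
after  3: x0=0x73 x1=0x4a x2=0xef x3=0x9c x4=0x33  N=0 Z=0
after  4: x0=0xcf x1=0x4a x2=0xef x3=0x9c x4=0x33  N=1 Z=0
after  5: x0=0xcf x1=0x4a x2=0xcd x3=0x9c x4=0x33  N=1 Z=0
after  6: x0=0xcf x1=0x4a x2=0xcf x3=0x9c x4=0x33  N=1 Z=0
after  7: x0=0xcf x1=0x4a x2=0xcf x3=0x9c x4=0xd6  N=1 Z=0
after  8: x0=0xcf x1=0x4a x2=0xcf x3=0xde x4=0xd6  N=1 Z=0
after  9: x0=0xcf x1=0x4a x2=0x94 x3=0xde x4=0xd6  N=1 Z=0
-- IRQ taken; context saved, return-PC = 10 --

SAVED = 0x94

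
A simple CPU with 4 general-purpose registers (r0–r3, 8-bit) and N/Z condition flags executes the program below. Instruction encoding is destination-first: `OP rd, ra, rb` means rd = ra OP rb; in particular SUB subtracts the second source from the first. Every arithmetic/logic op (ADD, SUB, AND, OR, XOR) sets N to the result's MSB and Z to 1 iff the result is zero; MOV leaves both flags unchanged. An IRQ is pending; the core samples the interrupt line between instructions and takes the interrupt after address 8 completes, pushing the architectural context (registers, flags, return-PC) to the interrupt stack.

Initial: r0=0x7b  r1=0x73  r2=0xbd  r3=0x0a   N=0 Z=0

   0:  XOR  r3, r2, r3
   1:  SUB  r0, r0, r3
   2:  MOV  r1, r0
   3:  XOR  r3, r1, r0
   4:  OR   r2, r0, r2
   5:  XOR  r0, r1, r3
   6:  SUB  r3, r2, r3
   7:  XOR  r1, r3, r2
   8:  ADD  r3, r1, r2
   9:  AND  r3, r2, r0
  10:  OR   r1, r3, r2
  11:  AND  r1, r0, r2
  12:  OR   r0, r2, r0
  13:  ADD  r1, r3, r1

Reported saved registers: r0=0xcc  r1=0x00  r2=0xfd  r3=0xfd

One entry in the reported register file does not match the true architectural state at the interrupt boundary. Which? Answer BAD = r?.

BAD = r0

after  0: r0=0x7b r1=0x73 r2=0xbd r3=0xb7  N=1 Z=0
after  1: r0=0xc4 r1=0x73 r2=0xbd r3=0xb7  N=1 Z=0
after  2: r0=0xc4 r1=0xc4 r2=0xbd r3=0xb7  N=1 Z=0
after  3: r0=0xc4 r1=0xc4 r2=0xbd r3=0x00  N=0 Z=1
after  4: r0=0xc4 r1=0xc4 r2=0xfd r3=0x00  N=1 Z=0
after  5: r0=0xc4 r1=0xc4 r2=0xfd r3=0x00  N=1 Z=0
after  6: r0=0xc4 r1=0xc4 r2=0xfd r3=0xfd  N=1 Z=0
after  7: r0=0xc4 r1=0x00 r2=0xfd r3=0xfd  N=0 Z=1
after  8: r0=0xc4 r1=0x00 r2=0xfd r3=0xfd  N=1 Z=0
-- IRQ taken; context saved, return-PC = 9 --
mismatch: r0: reported 0xcc vs actual 0xc4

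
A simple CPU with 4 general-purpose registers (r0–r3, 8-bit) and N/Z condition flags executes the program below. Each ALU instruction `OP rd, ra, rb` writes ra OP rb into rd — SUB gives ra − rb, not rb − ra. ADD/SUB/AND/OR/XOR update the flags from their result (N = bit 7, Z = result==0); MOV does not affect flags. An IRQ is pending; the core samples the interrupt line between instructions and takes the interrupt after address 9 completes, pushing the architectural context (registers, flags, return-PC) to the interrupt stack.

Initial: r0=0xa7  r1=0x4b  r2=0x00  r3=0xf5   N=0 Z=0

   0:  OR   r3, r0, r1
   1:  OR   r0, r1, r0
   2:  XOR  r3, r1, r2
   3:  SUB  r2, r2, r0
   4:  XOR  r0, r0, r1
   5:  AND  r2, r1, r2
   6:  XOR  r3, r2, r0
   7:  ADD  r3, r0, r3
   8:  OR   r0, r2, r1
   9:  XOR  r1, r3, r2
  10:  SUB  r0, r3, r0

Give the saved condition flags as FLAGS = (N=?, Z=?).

after  0: r0=0xa7 r1=0x4b r2=0x00 r3=0xef  N=1 Z=0
after  1: r0=0xef r1=0x4b r2=0x00 r3=0xef  N=1 Z=0
after  2: r0=0xef r1=0x4b r2=0x00 r3=0x4b  N=0 Z=0
after  3: r0=0xef r1=0x4b r2=0x11 r3=0x4b  N=0 Z=0
after  4: r0=0xa4 r1=0x4b r2=0x11 r3=0x4b  N=1 Z=0
after  5: r0=0xa4 r1=0x4b r2=0x01 r3=0x4b  N=0 Z=0
after  6: r0=0xa4 r1=0x4b r2=0x01 r3=0xa5  N=1 Z=0
after  7: r0=0xa4 r1=0x4b r2=0x01 r3=0x49  N=0 Z=0
after  8: r0=0x4b r1=0x4b r2=0x01 r3=0x49  N=0 Z=0
after  9: r0=0x4b r1=0x48 r2=0x01 r3=0x49  N=0 Z=0
-- IRQ taken; context saved, return-PC = 10 --

FLAGS = (N=0, Z=0)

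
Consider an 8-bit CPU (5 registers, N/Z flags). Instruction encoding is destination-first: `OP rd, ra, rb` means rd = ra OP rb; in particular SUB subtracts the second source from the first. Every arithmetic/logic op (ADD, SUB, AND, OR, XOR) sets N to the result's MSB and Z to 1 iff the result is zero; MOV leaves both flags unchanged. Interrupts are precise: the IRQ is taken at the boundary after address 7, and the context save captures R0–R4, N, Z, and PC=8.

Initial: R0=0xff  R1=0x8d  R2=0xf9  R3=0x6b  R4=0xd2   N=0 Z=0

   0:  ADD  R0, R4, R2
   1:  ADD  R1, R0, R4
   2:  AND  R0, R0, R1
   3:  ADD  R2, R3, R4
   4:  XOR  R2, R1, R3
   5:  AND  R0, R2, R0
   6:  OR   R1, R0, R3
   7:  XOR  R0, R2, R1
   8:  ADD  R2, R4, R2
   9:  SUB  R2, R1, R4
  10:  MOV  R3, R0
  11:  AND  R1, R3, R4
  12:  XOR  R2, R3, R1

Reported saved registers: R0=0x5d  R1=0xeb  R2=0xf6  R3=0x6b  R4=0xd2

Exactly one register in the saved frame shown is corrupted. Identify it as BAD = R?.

BAD = R0

after  0: R0=0xcb R1=0x8d R2=0xf9 R3=0x6b R4=0xd2  N=1 Z=0
after  1: R0=0xcb R1=0x9d R2=0xf9 R3=0x6b R4=0xd2  N=1 Z=0
after  2: R0=0x89 R1=0x9d R2=0xf9 R3=0x6b R4=0xd2  N=1 Z=0
after  3: R0=0x89 R1=0x9d R2=0x3d R3=0x6b R4=0xd2  N=0 Z=0
after  4: R0=0x89 R1=0x9d R2=0xf6 R3=0x6b R4=0xd2  N=1 Z=0
after  5: R0=0x80 R1=0x9d R2=0xf6 R3=0x6b R4=0xd2  N=1 Z=0
after  6: R0=0x80 R1=0xeb R2=0xf6 R3=0x6b R4=0xd2  N=1 Z=0
after  7: R0=0x1d R1=0xeb R2=0xf6 R3=0x6b R4=0xd2  N=0 Z=0
-- IRQ taken; context saved, return-PC = 8 --
mismatch: R0: reported 0x5d vs actual 0x1d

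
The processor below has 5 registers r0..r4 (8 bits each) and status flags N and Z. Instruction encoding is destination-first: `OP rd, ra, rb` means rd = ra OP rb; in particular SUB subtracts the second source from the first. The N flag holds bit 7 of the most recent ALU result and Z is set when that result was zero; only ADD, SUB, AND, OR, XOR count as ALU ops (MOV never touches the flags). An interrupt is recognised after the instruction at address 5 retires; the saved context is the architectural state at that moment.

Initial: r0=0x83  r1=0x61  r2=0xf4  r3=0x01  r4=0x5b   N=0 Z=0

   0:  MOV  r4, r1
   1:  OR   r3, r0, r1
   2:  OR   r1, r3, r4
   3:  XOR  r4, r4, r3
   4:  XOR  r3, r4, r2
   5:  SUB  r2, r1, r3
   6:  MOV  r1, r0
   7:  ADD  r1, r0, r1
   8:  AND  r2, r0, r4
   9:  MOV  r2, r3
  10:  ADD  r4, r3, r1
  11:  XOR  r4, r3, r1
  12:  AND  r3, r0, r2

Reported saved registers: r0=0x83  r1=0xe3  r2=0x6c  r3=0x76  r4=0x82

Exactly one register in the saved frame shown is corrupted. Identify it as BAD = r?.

after  0: r0=0x83 r1=0x61 r2=0xf4 r3=0x01 r4=0x61  N=0 Z=0
after  1: r0=0x83 r1=0x61 r2=0xf4 r3=0xe3 r4=0x61  N=1 Z=0
after  2: r0=0x83 r1=0xe3 r2=0xf4 r3=0xe3 r4=0x61  N=1 Z=0
after  3: r0=0x83 r1=0xe3 r2=0xf4 r3=0xe3 r4=0x82  N=1 Z=0
after  4: r0=0x83 r1=0xe3 r2=0xf4 r3=0x76 r4=0x82  N=0 Z=0
after  5: r0=0x83 r1=0xe3 r2=0x6d r3=0x76 r4=0x82  N=0 Z=0
-- IRQ taken; context saved, return-PC = 6 --
mismatch: r2: reported 0x6c vs actual 0x6d

BAD = r2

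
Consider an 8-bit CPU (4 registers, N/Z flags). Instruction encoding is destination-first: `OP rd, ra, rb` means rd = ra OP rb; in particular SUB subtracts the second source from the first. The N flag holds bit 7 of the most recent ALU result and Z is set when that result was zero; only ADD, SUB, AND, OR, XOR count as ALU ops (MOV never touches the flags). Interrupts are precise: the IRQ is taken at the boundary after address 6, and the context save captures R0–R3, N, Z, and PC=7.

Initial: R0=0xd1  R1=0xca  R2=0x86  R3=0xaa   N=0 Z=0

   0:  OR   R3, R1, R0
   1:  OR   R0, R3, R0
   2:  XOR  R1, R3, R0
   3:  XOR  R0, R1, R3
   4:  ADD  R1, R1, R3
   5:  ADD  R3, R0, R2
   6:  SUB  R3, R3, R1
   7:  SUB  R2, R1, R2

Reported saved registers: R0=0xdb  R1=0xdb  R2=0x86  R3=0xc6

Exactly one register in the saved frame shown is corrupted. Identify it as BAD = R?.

BAD = R3

after  0: R0=0xd1 R1=0xca R2=0x86 R3=0xdb  N=1 Z=0
after  1: R0=0xdb R1=0xca R2=0x86 R3=0xdb  N=1 Z=0
after  2: R0=0xdb R1=0x00 R2=0x86 R3=0xdb  N=0 Z=1
after  3: R0=0xdb R1=0x00 R2=0x86 R3=0xdb  N=1 Z=0
after  4: R0=0xdb R1=0xdb R2=0x86 R3=0xdb  N=1 Z=0
after  5: R0=0xdb R1=0xdb R2=0x86 R3=0x61  N=0 Z=0
after  6: R0=0xdb R1=0xdb R2=0x86 R3=0x86  N=1 Z=0
-- IRQ taken; context saved, return-PC = 7 --
mismatch: R3: reported 0xc6 vs actual 0x86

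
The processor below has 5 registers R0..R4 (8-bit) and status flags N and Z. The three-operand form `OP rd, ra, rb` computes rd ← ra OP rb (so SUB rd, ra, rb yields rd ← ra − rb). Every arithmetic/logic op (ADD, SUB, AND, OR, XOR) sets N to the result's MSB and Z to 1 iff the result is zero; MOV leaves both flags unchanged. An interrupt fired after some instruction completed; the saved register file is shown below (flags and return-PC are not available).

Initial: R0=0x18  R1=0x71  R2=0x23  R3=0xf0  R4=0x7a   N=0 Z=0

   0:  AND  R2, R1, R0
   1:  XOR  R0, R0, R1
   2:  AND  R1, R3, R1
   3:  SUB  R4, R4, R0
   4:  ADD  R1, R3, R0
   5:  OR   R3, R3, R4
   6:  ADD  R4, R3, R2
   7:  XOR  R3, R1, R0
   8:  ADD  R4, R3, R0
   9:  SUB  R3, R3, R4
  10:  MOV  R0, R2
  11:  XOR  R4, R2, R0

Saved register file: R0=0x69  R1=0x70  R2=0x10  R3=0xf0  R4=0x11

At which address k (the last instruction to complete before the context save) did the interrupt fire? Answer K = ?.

after  0: R0=0x18 R1=0x71 R2=0x10 R3=0xf0 R4=0x7a  N=0 Z=0
after  1: R0=0x69 R1=0x71 R2=0x10 R3=0xf0 R4=0x7a  N=0 Z=0
after  2: R0=0x69 R1=0x70 R2=0x10 R3=0xf0 R4=0x7a  N=0 Z=0
after  3: R0=0x69 R1=0x70 R2=0x10 R3=0xf0 R4=0x11  N=0 Z=0
-- IRQ taken; context saved, return-PC = 4 --

K = 3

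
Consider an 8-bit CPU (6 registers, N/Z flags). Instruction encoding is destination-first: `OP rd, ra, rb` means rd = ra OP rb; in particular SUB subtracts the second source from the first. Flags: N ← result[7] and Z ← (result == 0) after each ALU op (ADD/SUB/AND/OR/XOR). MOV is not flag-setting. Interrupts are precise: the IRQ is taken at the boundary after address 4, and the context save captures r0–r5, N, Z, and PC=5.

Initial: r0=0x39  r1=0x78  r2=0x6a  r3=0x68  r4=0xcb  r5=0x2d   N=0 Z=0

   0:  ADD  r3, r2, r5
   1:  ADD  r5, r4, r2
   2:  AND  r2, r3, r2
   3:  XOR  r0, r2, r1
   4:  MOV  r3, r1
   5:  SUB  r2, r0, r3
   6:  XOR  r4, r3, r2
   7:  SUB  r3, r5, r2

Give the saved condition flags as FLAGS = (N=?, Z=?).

after  0: r0=0x39 r1=0x78 r2=0x6a r3=0x97 r4=0xcb r5=0x2d  N=1 Z=0
after  1: r0=0x39 r1=0x78 r2=0x6a r3=0x97 r4=0xcb r5=0x35  N=0 Z=0
after  2: r0=0x39 r1=0x78 r2=0x02 r3=0x97 r4=0xcb r5=0x35  N=0 Z=0
after  3: r0=0x7a r1=0x78 r2=0x02 r3=0x97 r4=0xcb r5=0x35  N=0 Z=0
after  4: r0=0x7a r1=0x78 r2=0x02 r3=0x78 r4=0xcb r5=0x35  N=0 Z=0
-- IRQ taken; context saved, return-PC = 5 --

FLAGS = (N=0, Z=0)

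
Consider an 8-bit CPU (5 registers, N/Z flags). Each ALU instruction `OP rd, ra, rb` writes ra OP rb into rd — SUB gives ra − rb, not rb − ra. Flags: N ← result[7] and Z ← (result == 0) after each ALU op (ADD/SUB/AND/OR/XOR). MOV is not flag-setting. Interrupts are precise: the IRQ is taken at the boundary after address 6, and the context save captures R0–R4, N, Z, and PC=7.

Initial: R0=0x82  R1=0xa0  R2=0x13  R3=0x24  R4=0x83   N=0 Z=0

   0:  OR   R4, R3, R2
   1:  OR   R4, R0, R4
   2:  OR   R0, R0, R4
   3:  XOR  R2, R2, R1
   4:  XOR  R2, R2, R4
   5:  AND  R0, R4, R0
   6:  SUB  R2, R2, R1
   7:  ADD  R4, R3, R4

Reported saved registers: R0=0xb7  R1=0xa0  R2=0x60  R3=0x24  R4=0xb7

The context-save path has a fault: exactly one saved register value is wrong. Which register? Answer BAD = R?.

after  0: R0=0x82 R1=0xa0 R2=0x13 R3=0x24 R4=0x37  N=0 Z=0
after  1: R0=0x82 R1=0xa0 R2=0x13 R3=0x24 R4=0xb7  N=1 Z=0
after  2: R0=0xb7 R1=0xa0 R2=0x13 R3=0x24 R4=0xb7  N=1 Z=0
after  3: R0=0xb7 R1=0xa0 R2=0xb3 R3=0x24 R4=0xb7  N=1 Z=0
after  4: R0=0xb7 R1=0xa0 R2=0x04 R3=0x24 R4=0xb7  N=0 Z=0
after  5: R0=0xb7 R1=0xa0 R2=0x04 R3=0x24 R4=0xb7  N=1 Z=0
after  6: R0=0xb7 R1=0xa0 R2=0x64 R3=0x24 R4=0xb7  N=0 Z=0
-- IRQ taken; context saved, return-PC = 7 --
mismatch: R2: reported 0x60 vs actual 0x64

BAD = R2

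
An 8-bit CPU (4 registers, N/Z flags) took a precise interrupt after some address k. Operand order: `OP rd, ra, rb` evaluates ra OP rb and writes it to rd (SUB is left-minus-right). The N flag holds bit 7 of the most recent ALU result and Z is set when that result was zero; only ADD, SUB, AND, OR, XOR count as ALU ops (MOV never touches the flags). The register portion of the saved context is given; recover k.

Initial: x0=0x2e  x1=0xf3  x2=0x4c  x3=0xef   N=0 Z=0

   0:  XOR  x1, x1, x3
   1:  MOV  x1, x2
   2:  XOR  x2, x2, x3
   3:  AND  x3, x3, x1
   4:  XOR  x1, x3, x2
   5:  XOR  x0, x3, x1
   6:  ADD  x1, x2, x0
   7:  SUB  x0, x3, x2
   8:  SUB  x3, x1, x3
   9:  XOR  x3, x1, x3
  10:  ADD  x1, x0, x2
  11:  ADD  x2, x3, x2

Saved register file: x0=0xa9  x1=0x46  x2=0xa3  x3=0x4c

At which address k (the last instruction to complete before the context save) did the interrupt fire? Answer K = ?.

after  0: x0=0x2e x1=0x1c x2=0x4c x3=0xef  N=0 Z=0
after  1: x0=0x2e x1=0x4c x2=0x4c x3=0xef  N=0 Z=0
after  2: x0=0x2e x1=0x4c x2=0xa3 x3=0xef  N=1 Z=0
after  3: x0=0x2e x1=0x4c x2=0xa3 x3=0x4c  N=0 Z=0
after  4: x0=0x2e x1=0xef x2=0xa3 x3=0x4c  N=1 Z=0
after  5: x0=0xa3 x1=0xef x2=0xa3 x3=0x4c  N=1 Z=0
after  6: x0=0xa3 x1=0x46 x2=0xa3 x3=0x4c  N=0 Z=0
after  7: x0=0xa9 x1=0x46 x2=0xa3 x3=0x4c  N=1 Z=0
-- IRQ taken; context saved, return-PC = 8 --

K = 7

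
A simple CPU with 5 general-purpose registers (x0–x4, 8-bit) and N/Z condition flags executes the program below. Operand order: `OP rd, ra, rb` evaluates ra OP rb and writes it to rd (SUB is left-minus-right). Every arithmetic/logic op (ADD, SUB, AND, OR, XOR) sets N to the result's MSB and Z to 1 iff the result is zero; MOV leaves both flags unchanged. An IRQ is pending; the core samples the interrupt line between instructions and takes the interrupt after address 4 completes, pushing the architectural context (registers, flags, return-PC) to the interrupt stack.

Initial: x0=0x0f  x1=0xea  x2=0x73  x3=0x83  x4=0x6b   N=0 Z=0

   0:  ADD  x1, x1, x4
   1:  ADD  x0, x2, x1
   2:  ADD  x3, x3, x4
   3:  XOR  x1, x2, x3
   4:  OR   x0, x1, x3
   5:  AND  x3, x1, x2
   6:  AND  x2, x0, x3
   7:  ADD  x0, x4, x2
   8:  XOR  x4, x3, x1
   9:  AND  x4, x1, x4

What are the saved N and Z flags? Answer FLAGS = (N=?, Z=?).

FLAGS = (N=1, Z=0)

after  0: x0=0x0f x1=0x55 x2=0x73 x3=0x83 x4=0x6b  N=0 Z=0
after  1: x0=0xc8 x1=0x55 x2=0x73 x3=0x83 x4=0x6b  N=1 Z=0
after  2: x0=0xc8 x1=0x55 x2=0x73 x3=0xee x4=0x6b  N=1 Z=0
after  3: x0=0xc8 x1=0x9d x2=0x73 x3=0xee x4=0x6b  N=1 Z=0
after  4: x0=0xff x1=0x9d x2=0x73 x3=0xee x4=0x6b  N=1 Z=0
-- IRQ taken; context saved, return-PC = 5 --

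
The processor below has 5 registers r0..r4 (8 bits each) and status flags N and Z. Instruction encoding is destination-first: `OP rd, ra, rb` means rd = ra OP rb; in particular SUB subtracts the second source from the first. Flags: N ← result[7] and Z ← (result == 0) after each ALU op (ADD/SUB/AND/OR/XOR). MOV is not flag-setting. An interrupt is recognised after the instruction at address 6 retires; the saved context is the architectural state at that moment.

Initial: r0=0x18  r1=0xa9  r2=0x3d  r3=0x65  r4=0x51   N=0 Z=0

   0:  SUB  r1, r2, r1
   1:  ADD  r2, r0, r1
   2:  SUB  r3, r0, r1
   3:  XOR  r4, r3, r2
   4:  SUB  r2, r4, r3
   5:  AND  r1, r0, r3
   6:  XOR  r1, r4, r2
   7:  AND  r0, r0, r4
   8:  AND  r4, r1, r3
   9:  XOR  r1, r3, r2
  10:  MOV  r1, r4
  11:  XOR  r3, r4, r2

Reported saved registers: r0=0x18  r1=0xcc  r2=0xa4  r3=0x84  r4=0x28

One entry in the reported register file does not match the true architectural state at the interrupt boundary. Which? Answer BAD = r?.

after  0: r0=0x18 r1=0x94 r2=0x3d r3=0x65 r4=0x51  N=1 Z=0
after  1: r0=0x18 r1=0x94 r2=0xac r3=0x65 r4=0x51  N=1 Z=0
after  2: r0=0x18 r1=0x94 r2=0xac r3=0x84 r4=0x51  N=1 Z=0
after  3: r0=0x18 r1=0x94 r2=0xac r3=0x84 r4=0x28  N=0 Z=0
after  4: r0=0x18 r1=0x94 r2=0xa4 r3=0x84 r4=0x28  N=1 Z=0
after  5: r0=0x18 r1=0x00 r2=0xa4 r3=0x84 r4=0x28  N=0 Z=1
after  6: r0=0x18 r1=0x8c r2=0xa4 r3=0x84 r4=0x28  N=1 Z=0
-- IRQ taken; context saved, return-PC = 7 --
mismatch: r1: reported 0xcc vs actual 0x8c

BAD = r1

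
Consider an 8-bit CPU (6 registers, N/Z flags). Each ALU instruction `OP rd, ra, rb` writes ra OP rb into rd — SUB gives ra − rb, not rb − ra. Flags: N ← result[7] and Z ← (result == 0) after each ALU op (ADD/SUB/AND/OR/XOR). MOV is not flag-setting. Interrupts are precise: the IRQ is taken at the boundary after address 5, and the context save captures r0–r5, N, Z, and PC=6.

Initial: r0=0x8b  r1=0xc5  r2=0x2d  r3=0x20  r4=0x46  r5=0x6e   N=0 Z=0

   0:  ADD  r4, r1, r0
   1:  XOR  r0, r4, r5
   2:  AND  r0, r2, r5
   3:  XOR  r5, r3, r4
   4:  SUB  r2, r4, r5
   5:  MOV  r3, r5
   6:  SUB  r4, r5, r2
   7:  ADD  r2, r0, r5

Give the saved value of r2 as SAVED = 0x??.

SAVED = 0xe0

after  0: r0=0x8b r1=0xc5 r2=0x2d r3=0x20 r4=0x50 r5=0x6e  N=0 Z=0
after  1: r0=0x3e r1=0xc5 r2=0x2d r3=0x20 r4=0x50 r5=0x6e  N=0 Z=0
after  2: r0=0x2c r1=0xc5 r2=0x2d r3=0x20 r4=0x50 r5=0x6e  N=0 Z=0
after  3: r0=0x2c r1=0xc5 r2=0x2d r3=0x20 r4=0x50 r5=0x70  N=0 Z=0
after  4: r0=0x2c r1=0xc5 r2=0xe0 r3=0x20 r4=0x50 r5=0x70  N=1 Z=0
after  5: r0=0x2c r1=0xc5 r2=0xe0 r3=0x70 r4=0x50 r5=0x70  N=1 Z=0
-- IRQ taken; context saved, return-PC = 6 --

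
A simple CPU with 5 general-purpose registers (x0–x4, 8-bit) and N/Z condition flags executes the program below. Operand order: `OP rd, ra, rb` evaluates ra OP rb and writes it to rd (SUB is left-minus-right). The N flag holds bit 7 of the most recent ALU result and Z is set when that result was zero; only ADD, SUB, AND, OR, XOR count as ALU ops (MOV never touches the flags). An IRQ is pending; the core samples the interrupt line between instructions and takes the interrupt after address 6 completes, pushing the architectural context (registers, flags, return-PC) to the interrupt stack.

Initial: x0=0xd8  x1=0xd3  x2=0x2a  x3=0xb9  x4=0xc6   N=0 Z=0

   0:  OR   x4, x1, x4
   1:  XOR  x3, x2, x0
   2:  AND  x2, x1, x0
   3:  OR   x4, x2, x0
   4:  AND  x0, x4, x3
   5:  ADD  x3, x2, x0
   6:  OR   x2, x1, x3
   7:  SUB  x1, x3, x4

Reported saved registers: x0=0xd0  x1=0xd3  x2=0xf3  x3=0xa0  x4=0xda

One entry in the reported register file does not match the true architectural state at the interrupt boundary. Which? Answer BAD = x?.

BAD = x4

after  0: x0=0xd8 x1=0xd3 x2=0x2a x3=0xb9 x4=0xd7  N=1 Z=0
after  1: x0=0xd8 x1=0xd3 x2=0x2a x3=0xf2 x4=0xd7  N=1 Z=0
after  2: x0=0xd8 x1=0xd3 x2=0xd0 x3=0xf2 x4=0xd7  N=1 Z=0
after  3: x0=0xd8 x1=0xd3 x2=0xd0 x3=0xf2 x4=0xd8  N=1 Z=0
after  4: x0=0xd0 x1=0xd3 x2=0xd0 x3=0xf2 x4=0xd8  N=1 Z=0
after  5: x0=0xd0 x1=0xd3 x2=0xd0 x3=0xa0 x4=0xd8  N=1 Z=0
after  6: x0=0xd0 x1=0xd3 x2=0xf3 x3=0xa0 x4=0xd8  N=1 Z=0
-- IRQ taken; context saved, return-PC = 7 --
mismatch: x4: reported 0xda vs actual 0xd8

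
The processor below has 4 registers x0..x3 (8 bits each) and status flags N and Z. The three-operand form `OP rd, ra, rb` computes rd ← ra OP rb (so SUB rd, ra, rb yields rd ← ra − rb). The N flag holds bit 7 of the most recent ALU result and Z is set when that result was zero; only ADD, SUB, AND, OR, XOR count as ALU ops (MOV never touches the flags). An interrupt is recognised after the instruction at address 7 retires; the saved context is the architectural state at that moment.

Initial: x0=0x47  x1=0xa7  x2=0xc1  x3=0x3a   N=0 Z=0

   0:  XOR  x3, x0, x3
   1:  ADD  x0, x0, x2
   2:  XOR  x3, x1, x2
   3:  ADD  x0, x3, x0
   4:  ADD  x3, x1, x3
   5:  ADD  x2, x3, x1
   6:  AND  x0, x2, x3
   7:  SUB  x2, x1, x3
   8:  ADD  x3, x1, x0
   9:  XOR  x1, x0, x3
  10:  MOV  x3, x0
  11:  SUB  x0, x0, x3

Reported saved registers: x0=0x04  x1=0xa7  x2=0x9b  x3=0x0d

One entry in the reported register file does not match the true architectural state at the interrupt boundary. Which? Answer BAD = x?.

after  0: x0=0x47 x1=0xa7 x2=0xc1 x3=0x7d  N=0 Z=0
after  1: x0=0x08 x1=0xa7 x2=0xc1 x3=0x7d  N=0 Z=0
after  2: x0=0x08 x1=0xa7 x2=0xc1 x3=0x66  N=0 Z=0
after  3: x0=0x6e x1=0xa7 x2=0xc1 x3=0x66  N=0 Z=0
after  4: x0=0x6e x1=0xa7 x2=0xc1 x3=0x0d  N=0 Z=0
after  5: x0=0x6e x1=0xa7 x2=0xb4 x3=0x0d  N=1 Z=0
after  6: x0=0x04 x1=0xa7 x2=0xb4 x3=0x0d  N=0 Z=0
after  7: x0=0x04 x1=0xa7 x2=0x9a x3=0x0d  N=1 Z=0
-- IRQ taken; context saved, return-PC = 8 --
mismatch: x2: reported 0x9b vs actual 0x9a

BAD = x2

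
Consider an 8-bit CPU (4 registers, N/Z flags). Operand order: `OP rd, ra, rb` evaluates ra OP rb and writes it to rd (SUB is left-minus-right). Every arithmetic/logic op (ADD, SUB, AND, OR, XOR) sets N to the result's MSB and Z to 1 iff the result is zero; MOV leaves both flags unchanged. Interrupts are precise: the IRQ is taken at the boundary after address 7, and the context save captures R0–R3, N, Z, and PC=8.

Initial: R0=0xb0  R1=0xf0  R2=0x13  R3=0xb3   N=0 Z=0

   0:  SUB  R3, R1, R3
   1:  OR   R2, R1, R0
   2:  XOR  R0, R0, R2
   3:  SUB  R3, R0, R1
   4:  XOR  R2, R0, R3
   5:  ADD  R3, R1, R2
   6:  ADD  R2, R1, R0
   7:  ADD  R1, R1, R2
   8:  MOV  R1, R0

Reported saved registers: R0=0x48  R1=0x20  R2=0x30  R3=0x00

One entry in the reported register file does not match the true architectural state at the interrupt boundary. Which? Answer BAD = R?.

BAD = R0

after  0: R0=0xb0 R1=0xf0 R2=0x13 R3=0x3d  N=0 Z=0
after  1: R0=0xb0 R1=0xf0 R2=0xf0 R3=0x3d  N=1 Z=0
after  2: R0=0x40 R1=0xf0 R2=0xf0 R3=0x3d  N=0 Z=0
after  3: R0=0x40 R1=0xf0 R2=0xf0 R3=0x50  N=0 Z=0
after  4: R0=0x40 R1=0xf0 R2=0x10 R3=0x50  N=0 Z=0
after  5: R0=0x40 R1=0xf0 R2=0x10 R3=0x00  N=0 Z=1
after  6: R0=0x40 R1=0xf0 R2=0x30 R3=0x00  N=0 Z=0
after  7: R0=0x40 R1=0x20 R2=0x30 R3=0x00  N=0 Z=0
-- IRQ taken; context saved, return-PC = 8 --
mismatch: R0: reported 0x48 vs actual 0x40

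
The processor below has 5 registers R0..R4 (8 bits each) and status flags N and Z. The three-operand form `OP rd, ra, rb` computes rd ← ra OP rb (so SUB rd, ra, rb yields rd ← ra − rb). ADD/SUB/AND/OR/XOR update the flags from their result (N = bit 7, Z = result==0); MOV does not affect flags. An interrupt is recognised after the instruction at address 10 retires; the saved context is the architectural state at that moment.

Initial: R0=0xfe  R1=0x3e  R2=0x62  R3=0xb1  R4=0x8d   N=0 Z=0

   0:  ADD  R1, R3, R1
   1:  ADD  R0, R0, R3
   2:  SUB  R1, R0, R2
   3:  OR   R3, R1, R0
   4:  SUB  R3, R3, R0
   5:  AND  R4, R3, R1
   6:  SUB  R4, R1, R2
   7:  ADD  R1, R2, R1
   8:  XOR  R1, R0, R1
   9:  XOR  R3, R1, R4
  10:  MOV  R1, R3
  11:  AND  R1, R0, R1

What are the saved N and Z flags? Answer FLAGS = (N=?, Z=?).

after  0: R0=0xfe R1=0xef R2=0x62 R3=0xb1 R4=0x8d  N=1 Z=0
after  1: R0=0xaf R1=0xef R2=0x62 R3=0xb1 R4=0x8d  N=1 Z=0
after  2: R0=0xaf R1=0x4d R2=0x62 R3=0xb1 R4=0x8d  N=0 Z=0
after  3: R0=0xaf R1=0x4d R2=0x62 R3=0xef R4=0x8d  N=1 Z=0
after  4: R0=0xaf R1=0x4d R2=0x62 R3=0x40 R4=0x8d  N=0 Z=0
after  5: R0=0xaf R1=0x4d R2=0x62 R3=0x40 R4=0x40  N=0 Z=0
after  6: R0=0xaf R1=0x4d R2=0x62 R3=0x40 R4=0xeb  N=1 Z=0
after  7: R0=0xaf R1=0xaf R2=0x62 R3=0x40 R4=0xeb  N=1 Z=0
after  8: R0=0xaf R1=0x00 R2=0x62 R3=0x40 R4=0xeb  N=0 Z=1
after  9: R0=0xaf R1=0x00 R2=0x62 R3=0xeb R4=0xeb  N=1 Z=0
after 10: R0=0xaf R1=0xeb R2=0x62 R3=0xeb R4=0xeb  N=1 Z=0
-- IRQ taken; context saved, return-PC = 11 --

FLAGS = (N=1, Z=0)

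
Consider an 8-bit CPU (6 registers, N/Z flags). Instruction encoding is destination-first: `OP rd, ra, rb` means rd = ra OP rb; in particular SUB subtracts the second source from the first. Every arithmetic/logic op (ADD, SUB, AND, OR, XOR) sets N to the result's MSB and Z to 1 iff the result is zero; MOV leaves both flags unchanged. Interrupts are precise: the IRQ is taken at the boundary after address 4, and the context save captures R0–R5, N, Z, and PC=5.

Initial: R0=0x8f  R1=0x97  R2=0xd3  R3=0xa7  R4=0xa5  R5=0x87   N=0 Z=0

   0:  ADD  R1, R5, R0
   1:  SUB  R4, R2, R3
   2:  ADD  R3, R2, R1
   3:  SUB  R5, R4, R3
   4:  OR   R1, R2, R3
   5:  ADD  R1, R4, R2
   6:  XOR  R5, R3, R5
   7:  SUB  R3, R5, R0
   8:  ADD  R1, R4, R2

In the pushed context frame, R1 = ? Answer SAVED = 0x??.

SAVED = 0xfb

after  0: R0=0x8f R1=0x16 R2=0xd3 R3=0xa7 R4=0xa5 R5=0x87  N=0 Z=0
after  1: R0=0x8f R1=0x16 R2=0xd3 R3=0xa7 R4=0x2c R5=0x87  N=0 Z=0
after  2: R0=0x8f R1=0x16 R2=0xd3 R3=0xe9 R4=0x2c R5=0x87  N=1 Z=0
after  3: R0=0x8f R1=0x16 R2=0xd3 R3=0xe9 R4=0x2c R5=0x43  N=0 Z=0
after  4: R0=0x8f R1=0xfb R2=0xd3 R3=0xe9 R4=0x2c R5=0x43  N=1 Z=0
-- IRQ taken; context saved, return-PC = 5 --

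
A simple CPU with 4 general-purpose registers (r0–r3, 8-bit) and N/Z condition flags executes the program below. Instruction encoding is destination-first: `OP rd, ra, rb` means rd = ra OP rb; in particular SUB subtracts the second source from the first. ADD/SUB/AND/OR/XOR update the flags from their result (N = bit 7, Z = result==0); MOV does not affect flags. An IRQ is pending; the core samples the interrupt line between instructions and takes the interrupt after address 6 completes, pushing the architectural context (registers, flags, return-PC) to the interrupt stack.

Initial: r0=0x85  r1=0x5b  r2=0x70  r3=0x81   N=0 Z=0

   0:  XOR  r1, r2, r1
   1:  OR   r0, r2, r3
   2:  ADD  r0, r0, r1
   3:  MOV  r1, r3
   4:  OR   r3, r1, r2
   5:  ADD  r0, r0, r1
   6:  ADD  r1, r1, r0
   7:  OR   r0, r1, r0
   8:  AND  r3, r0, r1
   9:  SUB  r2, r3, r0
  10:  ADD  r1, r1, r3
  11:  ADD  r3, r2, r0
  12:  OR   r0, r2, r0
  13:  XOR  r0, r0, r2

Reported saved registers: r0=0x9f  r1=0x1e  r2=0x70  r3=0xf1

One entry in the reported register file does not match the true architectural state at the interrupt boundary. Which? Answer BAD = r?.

after  0: r0=0x85 r1=0x2b r2=0x70 r3=0x81  N=0 Z=0
after  1: r0=0xf1 r1=0x2b r2=0x70 r3=0x81  N=1 Z=0
after  2: r0=0x1c r1=0x2b r2=0x70 r3=0x81  N=0 Z=0
after  3: r0=0x1c r1=0x81 r2=0x70 r3=0x81  N=0 Z=0
after  4: r0=0x1c r1=0x81 r2=0x70 r3=0xf1  N=1 Z=0
after  5: r0=0x9d r1=0x81 r2=0x70 r3=0xf1  N=1 Z=0
after  6: r0=0x9d r1=0x1e r2=0x70 r3=0xf1  N=0 Z=0
-- IRQ taken; context saved, return-PC = 7 --
mismatch: r0: reported 0x9f vs actual 0x9d

BAD = r0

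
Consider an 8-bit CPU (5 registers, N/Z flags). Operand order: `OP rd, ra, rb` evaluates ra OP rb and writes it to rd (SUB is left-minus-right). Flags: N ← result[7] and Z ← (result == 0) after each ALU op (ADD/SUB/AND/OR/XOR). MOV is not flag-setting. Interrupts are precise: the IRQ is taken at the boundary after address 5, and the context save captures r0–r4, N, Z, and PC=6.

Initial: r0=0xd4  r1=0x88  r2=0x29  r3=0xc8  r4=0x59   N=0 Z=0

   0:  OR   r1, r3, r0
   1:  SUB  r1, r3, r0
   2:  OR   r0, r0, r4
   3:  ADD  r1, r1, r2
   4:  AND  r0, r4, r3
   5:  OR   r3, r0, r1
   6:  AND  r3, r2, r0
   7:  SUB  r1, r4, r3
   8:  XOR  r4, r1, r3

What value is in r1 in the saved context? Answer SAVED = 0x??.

SAVED = 0x1d

after  0: r0=0xd4 r1=0xdc r2=0x29 r3=0xc8 r4=0x59  N=1 Z=0
after  1: r0=0xd4 r1=0xf4 r2=0x29 r3=0xc8 r4=0x59  N=1 Z=0
after  2: r0=0xdd r1=0xf4 r2=0x29 r3=0xc8 r4=0x59  N=1 Z=0
after  3: r0=0xdd r1=0x1d r2=0x29 r3=0xc8 r4=0x59  N=0 Z=0
after  4: r0=0x48 r1=0x1d r2=0x29 r3=0xc8 r4=0x59  N=0 Z=0
after  5: r0=0x48 r1=0x1d r2=0x29 r3=0x5d r4=0x59  N=0 Z=0
-- IRQ taken; context saved, return-PC = 6 --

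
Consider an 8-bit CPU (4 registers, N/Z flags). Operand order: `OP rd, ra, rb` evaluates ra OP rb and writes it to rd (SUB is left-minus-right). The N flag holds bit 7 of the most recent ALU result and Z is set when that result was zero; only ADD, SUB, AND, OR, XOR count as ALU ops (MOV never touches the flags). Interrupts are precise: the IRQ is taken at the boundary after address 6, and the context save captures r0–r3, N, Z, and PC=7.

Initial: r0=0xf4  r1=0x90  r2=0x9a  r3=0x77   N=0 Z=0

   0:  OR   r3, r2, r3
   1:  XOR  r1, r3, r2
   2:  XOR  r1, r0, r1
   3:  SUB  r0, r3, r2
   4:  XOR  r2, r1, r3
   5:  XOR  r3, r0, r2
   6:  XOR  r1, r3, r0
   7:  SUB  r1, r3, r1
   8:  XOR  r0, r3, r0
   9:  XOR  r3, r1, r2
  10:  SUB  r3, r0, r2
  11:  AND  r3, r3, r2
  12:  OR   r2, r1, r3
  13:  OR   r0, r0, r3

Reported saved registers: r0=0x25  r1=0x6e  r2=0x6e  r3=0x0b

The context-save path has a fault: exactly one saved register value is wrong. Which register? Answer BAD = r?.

BAD = r0

after  0: r0=0xf4 r1=0x90 r2=0x9a r3=0xff  N=1 Z=0
after  1: r0=0xf4 r1=0x65 r2=0x9a r3=0xff  N=0 Z=0
after  2: r0=0xf4 r1=0x91 r2=0x9a r3=0xff  N=1 Z=0
after  3: r0=0x65 r1=0x91 r2=0x9a r3=0xff  N=0 Z=0
after  4: r0=0x65 r1=0x91 r2=0x6e r3=0xff  N=0 Z=0
after  5: r0=0x65 r1=0x91 r2=0x6e r3=0x0b  N=0 Z=0
after  6: r0=0x65 r1=0x6e r2=0x6e r3=0x0b  N=0 Z=0
-- IRQ taken; context saved, return-PC = 7 --
mismatch: r0: reported 0x25 vs actual 0x65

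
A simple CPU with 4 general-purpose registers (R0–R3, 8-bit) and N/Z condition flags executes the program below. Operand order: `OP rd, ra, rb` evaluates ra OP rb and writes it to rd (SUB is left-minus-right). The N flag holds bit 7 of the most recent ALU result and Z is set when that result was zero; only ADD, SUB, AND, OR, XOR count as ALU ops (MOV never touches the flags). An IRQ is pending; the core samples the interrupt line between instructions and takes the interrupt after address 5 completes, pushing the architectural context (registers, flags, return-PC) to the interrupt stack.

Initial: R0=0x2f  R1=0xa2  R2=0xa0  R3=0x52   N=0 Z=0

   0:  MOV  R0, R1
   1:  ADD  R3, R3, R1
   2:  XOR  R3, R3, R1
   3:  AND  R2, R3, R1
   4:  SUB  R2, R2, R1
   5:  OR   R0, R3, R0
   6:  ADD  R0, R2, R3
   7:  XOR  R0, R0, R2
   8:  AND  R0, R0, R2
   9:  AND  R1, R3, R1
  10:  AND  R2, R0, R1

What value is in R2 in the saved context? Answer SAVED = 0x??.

after  0: R0=0xa2 R1=0xa2 R2=0xa0 R3=0x52  N=0 Z=0
after  1: R0=0xa2 R1=0xa2 R2=0xa0 R3=0xf4  N=1 Z=0
after  2: R0=0xa2 R1=0xa2 R2=0xa0 R3=0x56  N=0 Z=0
after  3: R0=0xa2 R1=0xa2 R2=0x02 R3=0x56  N=0 Z=0
after  4: R0=0xa2 R1=0xa2 R2=0x60 R3=0x56  N=0 Z=0
after  5: R0=0xf6 R1=0xa2 R2=0x60 R3=0x56  N=1 Z=0
-- IRQ taken; context saved, return-PC = 6 --

SAVED = 0x60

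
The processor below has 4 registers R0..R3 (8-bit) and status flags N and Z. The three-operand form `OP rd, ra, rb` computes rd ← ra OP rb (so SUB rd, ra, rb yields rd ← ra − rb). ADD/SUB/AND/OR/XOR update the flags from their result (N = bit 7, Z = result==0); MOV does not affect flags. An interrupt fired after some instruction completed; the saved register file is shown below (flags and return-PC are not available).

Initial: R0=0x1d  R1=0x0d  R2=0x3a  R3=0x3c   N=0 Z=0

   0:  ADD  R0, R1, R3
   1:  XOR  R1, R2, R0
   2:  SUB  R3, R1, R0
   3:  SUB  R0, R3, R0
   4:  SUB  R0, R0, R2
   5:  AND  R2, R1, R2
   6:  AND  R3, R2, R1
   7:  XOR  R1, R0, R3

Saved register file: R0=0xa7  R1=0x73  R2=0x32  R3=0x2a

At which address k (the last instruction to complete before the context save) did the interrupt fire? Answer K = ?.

after  0: R0=0x49 R1=0x0d R2=0x3a R3=0x3c  N=0 Z=0
after  1: R0=0x49 R1=0x73 R2=0x3a R3=0x3c  N=0 Z=0
after  2: R0=0x49 R1=0x73 R2=0x3a R3=0x2a  N=0 Z=0
after  3: R0=0xe1 R1=0x73 R2=0x3a R3=0x2a  N=1 Z=0
after  4: R0=0xa7 R1=0x73 R2=0x3a R3=0x2a  N=1 Z=0
after  5: R0=0xa7 R1=0x73 R2=0x32 R3=0x2a  N=0 Z=0
-- IRQ taken; context saved, return-PC = 6 --

K = 5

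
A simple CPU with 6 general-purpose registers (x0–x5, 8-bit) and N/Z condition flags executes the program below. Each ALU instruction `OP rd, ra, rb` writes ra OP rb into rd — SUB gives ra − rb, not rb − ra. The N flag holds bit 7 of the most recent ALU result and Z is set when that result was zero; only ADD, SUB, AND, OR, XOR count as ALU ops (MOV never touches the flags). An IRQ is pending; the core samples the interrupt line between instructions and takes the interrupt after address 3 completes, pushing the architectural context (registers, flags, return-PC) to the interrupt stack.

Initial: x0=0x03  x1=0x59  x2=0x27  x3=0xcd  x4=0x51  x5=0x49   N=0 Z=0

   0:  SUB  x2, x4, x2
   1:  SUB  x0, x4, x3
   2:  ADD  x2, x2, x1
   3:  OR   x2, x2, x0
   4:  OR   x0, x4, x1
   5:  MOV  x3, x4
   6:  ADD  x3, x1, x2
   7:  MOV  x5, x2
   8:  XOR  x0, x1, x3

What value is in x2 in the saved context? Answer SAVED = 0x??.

after  0: x0=0x03 x1=0x59 x2=0x2a x3=0xcd x4=0x51 x5=0x49  N=0 Z=0
after  1: x0=0x84 x1=0x59 x2=0x2a x3=0xcd x4=0x51 x5=0x49  N=1 Z=0
after  2: x0=0x84 x1=0x59 x2=0x83 x3=0xcd x4=0x51 x5=0x49  N=1 Z=0
after  3: x0=0x84 x1=0x59 x2=0x87 x3=0xcd x4=0x51 x5=0x49  N=1 Z=0
-- IRQ taken; context saved, return-PC = 4 --

SAVED = 0x87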